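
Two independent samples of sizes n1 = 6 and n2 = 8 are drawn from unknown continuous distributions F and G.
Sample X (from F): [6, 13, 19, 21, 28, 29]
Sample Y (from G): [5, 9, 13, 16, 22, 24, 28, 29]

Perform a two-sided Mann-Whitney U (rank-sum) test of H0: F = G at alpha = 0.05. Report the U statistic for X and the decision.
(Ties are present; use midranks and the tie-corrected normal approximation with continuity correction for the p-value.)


Step 1: Combine and sort all 14 observations; assign midranks.
sorted (value, group): (5,Y), (6,X), (9,Y), (13,X), (13,Y), (16,Y), (19,X), (21,X), (22,Y), (24,Y), (28,X), (28,Y), (29,X), (29,Y)
ranks: 5->1, 6->2, 9->3, 13->4.5, 13->4.5, 16->6, 19->7, 21->8, 22->9, 24->10, 28->11.5, 28->11.5, 29->13.5, 29->13.5
Step 2: Rank sum for X: R1 = 2 + 4.5 + 7 + 8 + 11.5 + 13.5 = 46.5.
Step 3: U_X = R1 - n1(n1+1)/2 = 46.5 - 6*7/2 = 46.5 - 21 = 25.5.
       U_Y = n1*n2 - U_X = 48 - 25.5 = 22.5.
Step 4: Ties are present, so use the tie-corrected normal approximation (with continuity correction) for the p-value.
Step 5: p-value = 0.896941; compare to alpha = 0.05. fail to reject H0.

U_X = 25.5, p = 0.896941, fail to reject H0 at alpha = 0.05.


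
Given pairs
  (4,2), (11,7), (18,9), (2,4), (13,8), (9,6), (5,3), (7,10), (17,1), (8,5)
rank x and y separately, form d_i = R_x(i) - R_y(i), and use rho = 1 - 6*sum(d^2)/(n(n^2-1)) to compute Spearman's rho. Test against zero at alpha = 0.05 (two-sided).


Step 1: Rank x and y separately (midranks; no ties here).
rank(x): 4->2, 11->7, 18->10, 2->1, 13->8, 9->6, 5->3, 7->4, 17->9, 8->5
rank(y): 2->2, 7->7, 9->9, 4->4, 8->8, 6->6, 3->3, 10->10, 1->1, 5->5
Step 2: d_i = R_x(i) - R_y(i); compute d_i^2.
  (2-2)^2=0, (7-7)^2=0, (10-9)^2=1, (1-4)^2=9, (8-8)^2=0, (6-6)^2=0, (3-3)^2=0, (4-10)^2=36, (9-1)^2=64, (5-5)^2=0
sum(d^2) = 110.
Step 3: rho = 1 - 6*110 / (10*(10^2 - 1)) = 1 - 660/990 = 0.333333.
Step 4: Under H0, t = rho * sqrt((n-2)/(1-rho^2)) = 1.0000 ~ t(8).
Step 5: Two-sided p-value from the t-distribution with 8 df = 0.346594.
Step 6: alpha = 0.05. fail to reject H0.

rho = 0.3333, p = 0.346594, fail to reject H0 at alpha = 0.05.


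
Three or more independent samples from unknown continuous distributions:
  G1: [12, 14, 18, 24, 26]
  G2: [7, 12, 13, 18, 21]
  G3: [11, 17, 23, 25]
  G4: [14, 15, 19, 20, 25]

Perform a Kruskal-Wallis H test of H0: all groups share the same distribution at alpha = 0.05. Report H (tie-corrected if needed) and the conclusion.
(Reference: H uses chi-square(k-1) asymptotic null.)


Step 1: Combine all N = 19 observations and assign midranks.
sorted (value, group, rank): (7,G2,1), (11,G3,2), (12,G1,3.5), (12,G2,3.5), (13,G2,5), (14,G1,6.5), (14,G4,6.5), (15,G4,8), (17,G3,9), (18,G1,10.5), (18,G2,10.5), (19,G4,12), (20,G4,13), (21,G2,14), (23,G3,15), (24,G1,16), (25,G3,17.5), (25,G4,17.5), (26,G1,19)
Step 2: Sum ranks within each group.
R_1 = 55.5 (n_1 = 5)
R_2 = 34 (n_2 = 5)
R_3 = 43.5 (n_3 = 4)
R_4 = 57 (n_4 = 5)
Step 3: H = 12/(N(N+1)) * sum(R_i^2/n_i) - 3(N+1)
     = 12/(19*20) * (55.5^2/5 + 34^2/5 + 43.5^2/4 + 57^2/5) - 3*20
     = 0.031579 * 1970.11 - 60
     = 2.214079.
Step 4: Ties present; correction factor C = 1 - 24/(19^3 - 19) = 0.996491. Corrected H = 2.214079 / 0.996491 = 2.221875.
Step 5: Under H0, H ~ chi^2(3); p-value = 0.527653.
Step 6: alpha = 0.05. fail to reject H0.

H = 2.2219, df = 3, p = 0.527653, fail to reject H0.


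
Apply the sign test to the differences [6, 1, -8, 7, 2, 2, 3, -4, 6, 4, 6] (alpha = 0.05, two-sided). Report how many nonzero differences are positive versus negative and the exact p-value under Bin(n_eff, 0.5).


Step 1: Discard zero differences. Original n = 11; n_eff = number of nonzero differences = 11.
Nonzero differences (with sign): +6, +1, -8, +7, +2, +2, +3, -4, +6, +4, +6
Step 2: Count signs: positive = 9, negative = 2.
Step 3: Under H0: P(positive) = 0.5, so the number of positives S ~ Bin(11, 0.5).
Step 4: Two-sided exact p-value = sum of Bin(11,0.5) probabilities at or below the observed probability = 0.065430.
Step 5: alpha = 0.05. fail to reject H0.

n_eff = 11, pos = 9, neg = 2, p = 0.065430, fail to reject H0.


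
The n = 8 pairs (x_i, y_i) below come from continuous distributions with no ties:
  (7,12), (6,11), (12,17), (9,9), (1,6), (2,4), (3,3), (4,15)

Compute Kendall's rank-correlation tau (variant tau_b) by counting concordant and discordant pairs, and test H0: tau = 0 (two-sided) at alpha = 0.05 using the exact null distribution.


Step 1: Enumerate the 28 unordered pairs (i,j) with i<j and classify each by sign(x_j-x_i) * sign(y_j-y_i).
  (1,2):dx=-1,dy=-1->C; (1,3):dx=+5,dy=+5->C; (1,4):dx=+2,dy=-3->D; (1,5):dx=-6,dy=-6->C
  (1,6):dx=-5,dy=-8->C; (1,7):dx=-4,dy=-9->C; (1,8):dx=-3,dy=+3->D; (2,3):dx=+6,dy=+6->C
  (2,4):dx=+3,dy=-2->D; (2,5):dx=-5,dy=-5->C; (2,6):dx=-4,dy=-7->C; (2,7):dx=-3,dy=-8->C
  (2,8):dx=-2,dy=+4->D; (3,4):dx=-3,dy=-8->C; (3,5):dx=-11,dy=-11->C; (3,6):dx=-10,dy=-13->C
  (3,7):dx=-9,dy=-14->C; (3,8):dx=-8,dy=-2->C; (4,5):dx=-8,dy=-3->C; (4,6):dx=-7,dy=-5->C
  (4,7):dx=-6,dy=-6->C; (4,8):dx=-5,dy=+6->D; (5,6):dx=+1,dy=-2->D; (5,7):dx=+2,dy=-3->D
  (5,8):dx=+3,dy=+9->C; (6,7):dx=+1,dy=-1->D; (6,8):dx=+2,dy=+11->C; (7,8):dx=+1,dy=+12->C
Step 2: C = 20, D = 8, total pairs = 28.
Step 3: tau = (C - D)/(n(n-1)/2) = (20 - 8)/28 = 0.428571.
Step 4: Exact two-sided p-value (enumerate n! = 40320 permutations of y under H0): p = 0.178869.
Step 5: alpha = 0.05. fail to reject H0.

tau_b = 0.4286 (C=20, D=8), p = 0.178869, fail to reject H0.


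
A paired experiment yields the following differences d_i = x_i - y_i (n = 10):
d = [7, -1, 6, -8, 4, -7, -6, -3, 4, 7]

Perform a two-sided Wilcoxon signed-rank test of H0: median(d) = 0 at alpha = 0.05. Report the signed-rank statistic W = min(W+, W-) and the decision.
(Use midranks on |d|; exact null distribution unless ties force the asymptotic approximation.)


Step 1: Drop any zero differences (none here) and take |d_i|.
|d| = [7, 1, 6, 8, 4, 7, 6, 3, 4, 7]
Step 2: Midrank |d_i| (ties get averaged ranks).
ranks: |7|->8, |1|->1, |6|->5.5, |8|->10, |4|->3.5, |7|->8, |6|->5.5, |3|->2, |4|->3.5, |7|->8
Step 3: Attach original signs; sum ranks with positive sign and with negative sign.
W+ = 8 + 5.5 + 3.5 + 3.5 + 8 = 28.5
W- = 1 + 10 + 8 + 5.5 + 2 = 26.5
(Check: W+ + W- = 55 should equal n(n+1)/2 = 55.)
Step 4: Test statistic W = min(W+, W-) = 26.5.
Step 5: Ties in |d|, so use the tie-corrected normal approximation.
        E[W] = n(n+1)/4 = 10*11/4 = 27.5.
        Tie groups: |d|=4 (t=2), |d|=6 (t=2), |d|=7 (t=3); sum(t^3 - t) = 36.
        Var[W] = n(n+1)(2n+1)/24 - sum(t^3-t)/48 = 2310/24 - 36/48 = 95.5.
        z = (W - E[W]) / sqrt(Var[W]) = (26.5 - 27.5) / 9.7724 = -0.1023.
        Two-sided p = 2*Phi(z) = 0.918496.
Step 6: alpha = 0.05. fail to reject H0.

W+ = 28.5, W- = 26.5, W = min = 26.5, p = 0.918496, fail to reject H0.


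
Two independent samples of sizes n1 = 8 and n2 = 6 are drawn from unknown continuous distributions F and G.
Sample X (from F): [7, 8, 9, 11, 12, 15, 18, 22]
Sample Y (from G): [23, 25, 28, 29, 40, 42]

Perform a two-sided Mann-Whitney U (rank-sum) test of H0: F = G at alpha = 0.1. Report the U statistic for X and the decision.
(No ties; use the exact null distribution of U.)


Step 1: Combine and sort all 14 observations; assign midranks.
sorted (value, group): (7,X), (8,X), (9,X), (11,X), (12,X), (15,X), (18,X), (22,X), (23,Y), (25,Y), (28,Y), (29,Y), (40,Y), (42,Y)
ranks: 7->1, 8->2, 9->3, 11->4, 12->5, 15->6, 18->7, 22->8, 23->9, 25->10, 28->11, 29->12, 40->13, 42->14
Step 2: Rank sum for X: R1 = 1 + 2 + 3 + 4 + 5 + 6 + 7 + 8 = 36.
Step 3: U_X = R1 - n1(n1+1)/2 = 36 - 8*9/2 = 36 - 36 = 0.
       U_Y = n1*n2 - U_X = 48 - 0 = 48.
Step 4: No ties, so the exact null distribution of U (based on enumerating the C(14,8) = 3003 equally likely rank assignments) gives the two-sided p-value.
Step 5: p-value = 0.000666; compare to alpha = 0.1. reject H0.

U_X = 0, p = 0.000666, reject H0 at alpha = 0.1.


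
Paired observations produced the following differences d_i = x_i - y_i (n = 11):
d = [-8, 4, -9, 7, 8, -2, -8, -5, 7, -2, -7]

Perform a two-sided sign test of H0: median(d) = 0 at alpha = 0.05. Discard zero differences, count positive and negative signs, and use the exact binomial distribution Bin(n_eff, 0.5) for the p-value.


Step 1: Discard zero differences. Original n = 11; n_eff = number of nonzero differences = 11.
Nonzero differences (with sign): -8, +4, -9, +7, +8, -2, -8, -5, +7, -2, -7
Step 2: Count signs: positive = 4, negative = 7.
Step 3: Under H0: P(positive) = 0.5, so the number of positives S ~ Bin(11, 0.5).
Step 4: Two-sided exact p-value = sum of Bin(11,0.5) probabilities at or below the observed probability = 0.548828.
Step 5: alpha = 0.05. fail to reject H0.

n_eff = 11, pos = 4, neg = 7, p = 0.548828, fail to reject H0.


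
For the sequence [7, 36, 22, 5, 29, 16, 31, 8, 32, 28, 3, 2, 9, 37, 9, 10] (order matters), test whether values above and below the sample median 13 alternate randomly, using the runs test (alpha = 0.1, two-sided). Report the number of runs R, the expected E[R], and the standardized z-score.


Step 1: Compute median = 13; label A = above, B = below.
Labels in order: BAABAAABAABBBABB  (n_A = 8, n_B = 8)
Step 2: Count runs R = 9.
Step 3: Under H0 (random ordering), E[R] = 2*n_A*n_B/(n_A+n_B) + 1 = 2*8*8/16 + 1 = 9.0000.
        Var[R] = 2*n_A*n_B*(2*n_A*n_B - n_A - n_B) / ((n_A+n_B)^2 * (n_A+n_B-1)) = 14336/3840 = 3.7333.
        SD[R] = 1.9322.
Step 4: R = E[R], so z = 0 with no continuity correction.
Step 5: Two-sided p-value via normal approximation = 2*(1 - Phi(|z|)) = 1.000000.
Step 6: alpha = 0.1. fail to reject H0.

R = 9, z = 0.0000, p = 1.000000, fail to reject H0.


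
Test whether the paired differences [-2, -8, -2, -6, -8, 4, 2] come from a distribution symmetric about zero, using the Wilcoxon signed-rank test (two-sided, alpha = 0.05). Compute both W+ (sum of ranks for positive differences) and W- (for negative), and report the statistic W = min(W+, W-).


Step 1: Drop any zero differences (none here) and take |d_i|.
|d| = [2, 8, 2, 6, 8, 4, 2]
Step 2: Midrank |d_i| (ties get averaged ranks).
ranks: |2|->2, |8|->6.5, |2|->2, |6|->5, |8|->6.5, |4|->4, |2|->2
Step 3: Attach original signs; sum ranks with positive sign and with negative sign.
W+ = 4 + 2 = 6
W- = 2 + 6.5 + 2 + 5 + 6.5 = 22
(Check: W+ + W- = 28 should equal n(n+1)/2 = 28.)
Step 4: Test statistic W = min(W+, W-) = 6.
Step 5: Ties in |d|, so use the tie-corrected normal approximation.
        E[W] = n(n+1)/4 = 7*8/4 = 14.
        Tie groups: |d|=2 (t=3), |d|=8 (t=2); sum(t^3 - t) = 30.
        Var[W] = n(n+1)(2n+1)/24 - sum(t^3-t)/48 = 840/24 - 30/48 = 34.375.
        z = (W - E[W]) / sqrt(Var[W]) = (6 - 14) / 5.8630 = -1.3645.
        Two-sided p = 2*Phi(z) = 0.172415.
Step 6: alpha = 0.05. fail to reject H0.

W+ = 6, W- = 22, W = min = 6, p = 0.172415, fail to reject H0.


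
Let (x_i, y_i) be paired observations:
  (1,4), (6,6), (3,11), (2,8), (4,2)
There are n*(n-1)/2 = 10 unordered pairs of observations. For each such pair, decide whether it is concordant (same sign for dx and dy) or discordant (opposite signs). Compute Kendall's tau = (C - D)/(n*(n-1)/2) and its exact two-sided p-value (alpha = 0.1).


Step 1: Enumerate the 10 unordered pairs (i,j) with i<j and classify each by sign(x_j-x_i) * sign(y_j-y_i).
  (1,2):dx=+5,dy=+2->C; (1,3):dx=+2,dy=+7->C; (1,4):dx=+1,dy=+4->C; (1,5):dx=+3,dy=-2->D
  (2,3):dx=-3,dy=+5->D; (2,4):dx=-4,dy=+2->D; (2,5):dx=-2,dy=-4->C; (3,4):dx=-1,dy=-3->C
  (3,5):dx=+1,dy=-9->D; (4,5):dx=+2,dy=-6->D
Step 2: C = 5, D = 5, total pairs = 10.
Step 3: tau = (C - D)/(n(n-1)/2) = (5 - 5)/10 = 0.000000.
Step 4: Exact two-sided p-value (enumerate n! = 120 permutations of y under H0): p = 1.000000.
Step 5: alpha = 0.1. fail to reject H0.

tau_b = 0.0000 (C=5, D=5), p = 1.000000, fail to reject H0.


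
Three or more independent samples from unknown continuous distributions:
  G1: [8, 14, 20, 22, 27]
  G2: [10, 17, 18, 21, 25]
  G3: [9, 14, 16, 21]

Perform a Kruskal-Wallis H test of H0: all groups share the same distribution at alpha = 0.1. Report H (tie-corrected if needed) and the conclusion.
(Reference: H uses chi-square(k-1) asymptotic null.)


Step 1: Combine all N = 14 observations and assign midranks.
sorted (value, group, rank): (8,G1,1), (9,G3,2), (10,G2,3), (14,G1,4.5), (14,G3,4.5), (16,G3,6), (17,G2,7), (18,G2,8), (20,G1,9), (21,G2,10.5), (21,G3,10.5), (22,G1,12), (25,G2,13), (27,G1,14)
Step 2: Sum ranks within each group.
R_1 = 40.5 (n_1 = 5)
R_2 = 41.5 (n_2 = 5)
R_3 = 23 (n_3 = 4)
Step 3: H = 12/(N(N+1)) * sum(R_i^2/n_i) - 3(N+1)
     = 12/(14*15) * (40.5^2/5 + 41.5^2/5 + 23^2/4) - 3*15
     = 0.057143 * 804.75 - 45
     = 0.985714.
Step 4: Ties present; correction factor C = 1 - 12/(14^3 - 14) = 0.995604. Corrected H = 0.985714 / 0.995604 = 0.990066.
Step 5: Under H0, H ~ chi^2(2); p-value = 0.609551.
Step 6: alpha = 0.1. fail to reject H0.

H = 0.9901, df = 2, p = 0.609551, fail to reject H0.


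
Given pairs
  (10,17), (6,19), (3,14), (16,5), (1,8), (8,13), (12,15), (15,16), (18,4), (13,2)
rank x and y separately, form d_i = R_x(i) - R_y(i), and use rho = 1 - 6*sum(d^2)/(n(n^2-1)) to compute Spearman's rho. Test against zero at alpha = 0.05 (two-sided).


Step 1: Rank x and y separately (midranks; no ties here).
rank(x): 10->5, 6->3, 3->2, 16->9, 1->1, 8->4, 12->6, 15->8, 18->10, 13->7
rank(y): 17->9, 19->10, 14->6, 5->3, 8->4, 13->5, 15->7, 16->8, 4->2, 2->1
Step 2: d_i = R_x(i) - R_y(i); compute d_i^2.
  (5-9)^2=16, (3-10)^2=49, (2-6)^2=16, (9-3)^2=36, (1-4)^2=9, (4-5)^2=1, (6-7)^2=1, (8-8)^2=0, (10-2)^2=64, (7-1)^2=36
sum(d^2) = 228.
Step 3: rho = 1 - 6*228 / (10*(10^2 - 1)) = 1 - 1368/990 = -0.381818.
Step 4: Under H0, t = rho * sqrt((n-2)/(1-rho^2)) = -1.1685 ~ t(8).
Step 5: Two-sided p-value from the t-distribution with 8 df = 0.276255.
Step 6: alpha = 0.05. fail to reject H0.

rho = -0.3818, p = 0.276255, fail to reject H0 at alpha = 0.05.


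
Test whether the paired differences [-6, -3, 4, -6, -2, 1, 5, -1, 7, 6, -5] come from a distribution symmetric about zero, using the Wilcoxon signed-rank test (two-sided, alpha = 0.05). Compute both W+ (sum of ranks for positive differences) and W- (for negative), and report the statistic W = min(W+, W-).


Step 1: Drop any zero differences (none here) and take |d_i|.
|d| = [6, 3, 4, 6, 2, 1, 5, 1, 7, 6, 5]
Step 2: Midrank |d_i| (ties get averaged ranks).
ranks: |6|->9, |3|->4, |4|->5, |6|->9, |2|->3, |1|->1.5, |5|->6.5, |1|->1.5, |7|->11, |6|->9, |5|->6.5
Step 3: Attach original signs; sum ranks with positive sign and with negative sign.
W+ = 5 + 1.5 + 6.5 + 11 + 9 = 33
W- = 9 + 4 + 9 + 3 + 1.5 + 6.5 = 33
(Check: W+ + W- = 66 should equal n(n+1)/2 = 66.)
Step 4: Test statistic W = min(W+, W-) = 33.
Step 5: Ties in |d|, so use the tie-corrected normal approximation.
        E[W] = n(n+1)/4 = 11*12/4 = 33.
        Tie groups: |d|=1 (t=2), |d|=5 (t=2), |d|=6 (t=3); sum(t^3 - t) = 36.
        Var[W] = n(n+1)(2n+1)/24 - sum(t^3-t)/48 = 3036/24 - 36/48 = 125.75.
        z = (W - E[W]) / sqrt(Var[W]) = (33 - 33) / 11.2138 = 0.0000.
        Two-sided p = 2*Phi(z) = 1.000000.
Step 6: alpha = 0.05. fail to reject H0.

W+ = 33, W- = 33, W = min = 33, p = 1.000000, fail to reject H0.


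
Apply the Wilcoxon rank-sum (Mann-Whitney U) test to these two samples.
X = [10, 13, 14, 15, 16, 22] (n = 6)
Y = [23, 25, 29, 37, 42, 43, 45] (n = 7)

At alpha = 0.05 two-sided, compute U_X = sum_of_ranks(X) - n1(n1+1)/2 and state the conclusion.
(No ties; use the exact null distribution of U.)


Step 1: Combine and sort all 13 observations; assign midranks.
sorted (value, group): (10,X), (13,X), (14,X), (15,X), (16,X), (22,X), (23,Y), (25,Y), (29,Y), (37,Y), (42,Y), (43,Y), (45,Y)
ranks: 10->1, 13->2, 14->3, 15->4, 16->5, 22->6, 23->7, 25->8, 29->9, 37->10, 42->11, 43->12, 45->13
Step 2: Rank sum for X: R1 = 1 + 2 + 3 + 4 + 5 + 6 = 21.
Step 3: U_X = R1 - n1(n1+1)/2 = 21 - 6*7/2 = 21 - 21 = 0.
       U_Y = n1*n2 - U_X = 42 - 0 = 42.
Step 4: No ties, so the exact null distribution of U (based on enumerating the C(13,6) = 1716 equally likely rank assignments) gives the two-sided p-value.
Step 5: p-value = 0.001166; compare to alpha = 0.05. reject H0.

U_X = 0, p = 0.001166, reject H0 at alpha = 0.05.


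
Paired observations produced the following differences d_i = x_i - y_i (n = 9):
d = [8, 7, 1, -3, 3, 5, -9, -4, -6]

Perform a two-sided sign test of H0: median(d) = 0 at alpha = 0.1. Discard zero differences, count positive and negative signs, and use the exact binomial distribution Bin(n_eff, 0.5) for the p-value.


Step 1: Discard zero differences. Original n = 9; n_eff = number of nonzero differences = 9.
Nonzero differences (with sign): +8, +7, +1, -3, +3, +5, -9, -4, -6
Step 2: Count signs: positive = 5, negative = 4.
Step 3: Under H0: P(positive) = 0.5, so the number of positives S ~ Bin(9, 0.5).
Step 4: Two-sided exact p-value = sum of Bin(9,0.5) probabilities at or below the observed probability = 1.000000.
Step 5: alpha = 0.1. fail to reject H0.

n_eff = 9, pos = 5, neg = 4, p = 1.000000, fail to reject H0.


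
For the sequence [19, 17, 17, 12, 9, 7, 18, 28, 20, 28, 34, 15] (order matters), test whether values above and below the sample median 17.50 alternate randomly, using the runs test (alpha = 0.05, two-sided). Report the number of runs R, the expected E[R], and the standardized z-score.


Step 1: Compute median = 17.50; label A = above, B = below.
Labels in order: ABBBBBAAAAAB  (n_A = 6, n_B = 6)
Step 2: Count runs R = 4.
Step 3: Under H0 (random ordering), E[R] = 2*n_A*n_B/(n_A+n_B) + 1 = 2*6*6/12 + 1 = 7.0000.
        Var[R] = 2*n_A*n_B*(2*n_A*n_B - n_A - n_B) / ((n_A+n_B)^2 * (n_A+n_B-1)) = 4320/1584 = 2.7273.
        SD[R] = 1.6514.
Step 4: Continuity-corrected z = (R + 0.5 - E[R]) / SD[R] = (4 + 0.5 - 7.0000) / 1.6514 = -1.5138.
Step 5: Two-sided p-value via normal approximation = 2*(1 - Phi(|z|)) = 0.130070.
Step 6: alpha = 0.05. fail to reject H0.

R = 4, z = -1.5138, p = 0.130070, fail to reject H0.


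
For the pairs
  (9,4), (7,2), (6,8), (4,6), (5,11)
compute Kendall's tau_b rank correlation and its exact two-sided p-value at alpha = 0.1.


Step 1: Enumerate the 10 unordered pairs (i,j) with i<j and classify each by sign(x_j-x_i) * sign(y_j-y_i).
  (1,2):dx=-2,dy=-2->C; (1,3):dx=-3,dy=+4->D; (1,4):dx=-5,dy=+2->D; (1,5):dx=-4,dy=+7->D
  (2,3):dx=-1,dy=+6->D; (2,4):dx=-3,dy=+4->D; (2,5):dx=-2,dy=+9->D; (3,4):dx=-2,dy=-2->C
  (3,5):dx=-1,dy=+3->D; (4,5):dx=+1,dy=+5->C
Step 2: C = 3, D = 7, total pairs = 10.
Step 3: tau = (C - D)/(n(n-1)/2) = (3 - 7)/10 = -0.400000.
Step 4: Exact two-sided p-value (enumerate n! = 120 permutations of y under H0): p = 0.483333.
Step 5: alpha = 0.1. fail to reject H0.

tau_b = -0.4000 (C=3, D=7), p = 0.483333, fail to reject H0.


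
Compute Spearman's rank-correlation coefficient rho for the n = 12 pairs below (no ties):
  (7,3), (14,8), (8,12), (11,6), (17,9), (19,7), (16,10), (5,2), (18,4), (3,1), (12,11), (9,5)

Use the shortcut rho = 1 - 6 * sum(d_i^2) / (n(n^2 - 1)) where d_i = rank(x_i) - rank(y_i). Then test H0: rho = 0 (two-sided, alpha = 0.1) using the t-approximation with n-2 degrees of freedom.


Step 1: Rank x and y separately (midranks; no ties here).
rank(x): 7->3, 14->8, 8->4, 11->6, 17->10, 19->12, 16->9, 5->2, 18->11, 3->1, 12->7, 9->5
rank(y): 3->3, 8->8, 12->12, 6->6, 9->9, 7->7, 10->10, 2->2, 4->4, 1->1, 11->11, 5->5
Step 2: d_i = R_x(i) - R_y(i); compute d_i^2.
  (3-3)^2=0, (8-8)^2=0, (4-12)^2=64, (6-6)^2=0, (10-9)^2=1, (12-7)^2=25, (9-10)^2=1, (2-2)^2=0, (11-4)^2=49, (1-1)^2=0, (7-11)^2=16, (5-5)^2=0
sum(d^2) = 156.
Step 3: rho = 1 - 6*156 / (12*(12^2 - 1)) = 1 - 936/1716 = 0.454545.
Step 4: Under H0, t = rho * sqrt((n-2)/(1-rho^2)) = 1.6137 ~ t(10).
Step 5: Two-sided p-value from the t-distribution with 10 df = 0.137658.
Step 6: alpha = 0.1. fail to reject H0.

rho = 0.4545, p = 0.137658, fail to reject H0 at alpha = 0.1.


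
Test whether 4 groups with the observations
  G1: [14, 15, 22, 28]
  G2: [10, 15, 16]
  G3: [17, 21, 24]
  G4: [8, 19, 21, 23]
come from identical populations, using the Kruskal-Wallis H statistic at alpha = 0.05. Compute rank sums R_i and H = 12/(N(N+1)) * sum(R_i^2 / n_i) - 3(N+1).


Step 1: Combine all N = 14 observations and assign midranks.
sorted (value, group, rank): (8,G4,1), (10,G2,2), (14,G1,3), (15,G1,4.5), (15,G2,4.5), (16,G2,6), (17,G3,7), (19,G4,8), (21,G3,9.5), (21,G4,9.5), (22,G1,11), (23,G4,12), (24,G3,13), (28,G1,14)
Step 2: Sum ranks within each group.
R_1 = 32.5 (n_1 = 4)
R_2 = 12.5 (n_2 = 3)
R_3 = 29.5 (n_3 = 3)
R_4 = 30.5 (n_4 = 4)
Step 3: H = 12/(N(N+1)) * sum(R_i^2/n_i) - 3(N+1)
     = 12/(14*15) * (32.5^2/4 + 12.5^2/3 + 29.5^2/3 + 30.5^2/4) - 3*15
     = 0.057143 * 838.792 - 45
     = 2.930952.
Step 4: Ties present; correction factor C = 1 - 12/(14^3 - 14) = 0.995604. Corrected H = 2.930952 / 0.995604 = 2.943893.
Step 5: Under H0, H ~ chi^2(3); p-value = 0.400357.
Step 6: alpha = 0.05. fail to reject H0.

H = 2.9439, df = 3, p = 0.400357, fail to reject H0.


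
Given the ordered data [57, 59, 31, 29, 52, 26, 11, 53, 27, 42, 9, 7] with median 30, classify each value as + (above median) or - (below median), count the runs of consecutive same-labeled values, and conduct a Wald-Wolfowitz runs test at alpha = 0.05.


Step 1: Compute median = 30; label A = above, B = below.
Labels in order: AAABABBABABB  (n_A = 6, n_B = 6)
Step 2: Count runs R = 8.
Step 3: Under H0 (random ordering), E[R] = 2*n_A*n_B/(n_A+n_B) + 1 = 2*6*6/12 + 1 = 7.0000.
        Var[R] = 2*n_A*n_B*(2*n_A*n_B - n_A - n_B) / ((n_A+n_B)^2 * (n_A+n_B-1)) = 4320/1584 = 2.7273.
        SD[R] = 1.6514.
Step 4: Continuity-corrected z = (R - 0.5 - E[R]) / SD[R] = (8 - 0.5 - 7.0000) / 1.6514 = 0.3028.
Step 5: Two-sided p-value via normal approximation = 2*(1 - Phi(|z|)) = 0.762069.
Step 6: alpha = 0.05. fail to reject H0.

R = 8, z = 0.3028, p = 0.762069, fail to reject H0.


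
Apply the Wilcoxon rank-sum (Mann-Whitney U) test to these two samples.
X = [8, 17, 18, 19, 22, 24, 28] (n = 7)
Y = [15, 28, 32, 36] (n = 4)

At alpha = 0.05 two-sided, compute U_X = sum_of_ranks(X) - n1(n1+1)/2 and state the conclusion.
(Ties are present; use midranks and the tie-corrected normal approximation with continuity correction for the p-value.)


Step 1: Combine and sort all 11 observations; assign midranks.
sorted (value, group): (8,X), (15,Y), (17,X), (18,X), (19,X), (22,X), (24,X), (28,X), (28,Y), (32,Y), (36,Y)
ranks: 8->1, 15->2, 17->3, 18->4, 19->5, 22->6, 24->7, 28->8.5, 28->8.5, 32->10, 36->11
Step 2: Rank sum for X: R1 = 1 + 3 + 4 + 5 + 6 + 7 + 8.5 = 34.5.
Step 3: U_X = R1 - n1(n1+1)/2 = 34.5 - 7*8/2 = 34.5 - 28 = 6.5.
       U_Y = n1*n2 - U_X = 28 - 6.5 = 21.5.
Step 4: Ties are present, so use the tie-corrected normal approximation (with continuity correction) for the p-value.
Step 5: p-value = 0.184875; compare to alpha = 0.05. fail to reject H0.

U_X = 6.5, p = 0.184875, fail to reject H0 at alpha = 0.05.


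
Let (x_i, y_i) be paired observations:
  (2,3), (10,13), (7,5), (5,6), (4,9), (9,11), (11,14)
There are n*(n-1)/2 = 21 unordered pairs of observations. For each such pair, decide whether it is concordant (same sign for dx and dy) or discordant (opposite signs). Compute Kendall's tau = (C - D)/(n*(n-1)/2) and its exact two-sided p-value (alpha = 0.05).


Step 1: Enumerate the 21 unordered pairs (i,j) with i<j and classify each by sign(x_j-x_i) * sign(y_j-y_i).
  (1,2):dx=+8,dy=+10->C; (1,3):dx=+5,dy=+2->C; (1,4):dx=+3,dy=+3->C; (1,5):dx=+2,dy=+6->C
  (1,6):dx=+7,dy=+8->C; (1,7):dx=+9,dy=+11->C; (2,3):dx=-3,dy=-8->C; (2,4):dx=-5,dy=-7->C
  (2,5):dx=-6,dy=-4->C; (2,6):dx=-1,dy=-2->C; (2,7):dx=+1,dy=+1->C; (3,4):dx=-2,dy=+1->D
  (3,5):dx=-3,dy=+4->D; (3,6):dx=+2,dy=+6->C; (3,7):dx=+4,dy=+9->C; (4,5):dx=-1,dy=+3->D
  (4,6):dx=+4,dy=+5->C; (4,7):dx=+6,dy=+8->C; (5,6):dx=+5,dy=+2->C; (5,7):dx=+7,dy=+5->C
  (6,7):dx=+2,dy=+3->C
Step 2: C = 18, D = 3, total pairs = 21.
Step 3: tau = (C - D)/(n(n-1)/2) = (18 - 3)/21 = 0.714286.
Step 4: Exact two-sided p-value (enumerate n! = 5040 permutations of y under H0): p = 0.030159.
Step 5: alpha = 0.05. reject H0.

tau_b = 0.7143 (C=18, D=3), p = 0.030159, reject H0.


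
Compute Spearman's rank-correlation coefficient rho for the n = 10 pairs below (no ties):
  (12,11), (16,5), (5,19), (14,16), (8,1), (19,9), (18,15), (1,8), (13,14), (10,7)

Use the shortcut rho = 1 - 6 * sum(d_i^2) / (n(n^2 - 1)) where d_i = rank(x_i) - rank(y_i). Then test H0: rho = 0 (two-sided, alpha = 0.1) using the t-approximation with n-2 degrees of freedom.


Step 1: Rank x and y separately (midranks; no ties here).
rank(x): 12->5, 16->8, 5->2, 14->7, 8->3, 19->10, 18->9, 1->1, 13->6, 10->4
rank(y): 11->6, 5->2, 19->10, 16->9, 1->1, 9->5, 15->8, 8->4, 14->7, 7->3
Step 2: d_i = R_x(i) - R_y(i); compute d_i^2.
  (5-6)^2=1, (8-2)^2=36, (2-10)^2=64, (7-9)^2=4, (3-1)^2=4, (10-5)^2=25, (9-8)^2=1, (1-4)^2=9, (6-7)^2=1, (4-3)^2=1
sum(d^2) = 146.
Step 3: rho = 1 - 6*146 / (10*(10^2 - 1)) = 1 - 876/990 = 0.115152.
Step 4: Under H0, t = rho * sqrt((n-2)/(1-rho^2)) = 0.3279 ~ t(8).
Step 5: Two-sided p-value from the t-distribution with 8 df = 0.751420.
Step 6: alpha = 0.1. fail to reject H0.

rho = 0.1152, p = 0.751420, fail to reject H0 at alpha = 0.1.


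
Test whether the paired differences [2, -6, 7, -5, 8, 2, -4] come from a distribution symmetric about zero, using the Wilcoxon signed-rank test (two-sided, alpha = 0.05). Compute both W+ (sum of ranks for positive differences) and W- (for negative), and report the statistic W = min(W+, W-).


Step 1: Drop any zero differences (none here) and take |d_i|.
|d| = [2, 6, 7, 5, 8, 2, 4]
Step 2: Midrank |d_i| (ties get averaged ranks).
ranks: |2|->1.5, |6|->5, |7|->6, |5|->4, |8|->7, |2|->1.5, |4|->3
Step 3: Attach original signs; sum ranks with positive sign and with negative sign.
W+ = 1.5 + 6 + 7 + 1.5 = 16
W- = 5 + 4 + 3 = 12
(Check: W+ + W- = 28 should equal n(n+1)/2 = 28.)
Step 4: Test statistic W = min(W+, W-) = 12.
Step 5: Ties in |d|, so use the tie-corrected normal approximation.
        E[W] = n(n+1)/4 = 7*8/4 = 14.
        Tie groups: |d|=2 (t=2); sum(t^3 - t) = 6.
        Var[W] = n(n+1)(2n+1)/24 - sum(t^3-t)/48 = 840/24 - 6/48 = 34.875.
        z = (W - E[W]) / sqrt(Var[W]) = (12 - 14) / 5.9055 = -0.3387.
        Two-sided p = 2*Phi(z) = 0.734861.
Step 6: alpha = 0.05. fail to reject H0.

W+ = 16, W- = 12, W = min = 12, p = 0.734861, fail to reject H0.


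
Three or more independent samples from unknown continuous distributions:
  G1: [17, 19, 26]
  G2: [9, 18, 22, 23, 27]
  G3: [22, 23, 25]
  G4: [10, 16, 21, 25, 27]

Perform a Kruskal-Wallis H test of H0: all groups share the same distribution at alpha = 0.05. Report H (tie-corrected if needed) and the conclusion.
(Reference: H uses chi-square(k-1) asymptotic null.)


Step 1: Combine all N = 16 observations and assign midranks.
sorted (value, group, rank): (9,G2,1), (10,G4,2), (16,G4,3), (17,G1,4), (18,G2,5), (19,G1,6), (21,G4,7), (22,G2,8.5), (22,G3,8.5), (23,G2,10.5), (23,G3,10.5), (25,G3,12.5), (25,G4,12.5), (26,G1,14), (27,G2,15.5), (27,G4,15.5)
Step 2: Sum ranks within each group.
R_1 = 24 (n_1 = 3)
R_2 = 40.5 (n_2 = 5)
R_3 = 31.5 (n_3 = 3)
R_4 = 40 (n_4 = 5)
Step 3: H = 12/(N(N+1)) * sum(R_i^2/n_i) - 3(N+1)
     = 12/(16*17) * (24^2/3 + 40.5^2/5 + 31.5^2/3 + 40^2/5) - 3*17
     = 0.044118 * 1170.8 - 51
     = 0.652941.
Step 4: Ties present; correction factor C = 1 - 24/(16^3 - 16) = 0.994118. Corrected H = 0.652941 / 0.994118 = 0.656805.
Step 5: Under H0, H ~ chi^2(3); p-value = 0.883314.
Step 6: alpha = 0.05. fail to reject H0.

H = 0.6568, df = 3, p = 0.883314, fail to reject H0.


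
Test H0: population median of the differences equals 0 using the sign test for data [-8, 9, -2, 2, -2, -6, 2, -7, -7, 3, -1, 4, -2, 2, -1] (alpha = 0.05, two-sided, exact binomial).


Step 1: Discard zero differences. Original n = 15; n_eff = number of nonzero differences = 15.
Nonzero differences (with sign): -8, +9, -2, +2, -2, -6, +2, -7, -7, +3, -1, +4, -2, +2, -1
Step 2: Count signs: positive = 6, negative = 9.
Step 3: Under H0: P(positive) = 0.5, so the number of positives S ~ Bin(15, 0.5).
Step 4: Two-sided exact p-value = sum of Bin(15,0.5) probabilities at or below the observed probability = 0.607239.
Step 5: alpha = 0.05. fail to reject H0.

n_eff = 15, pos = 6, neg = 9, p = 0.607239, fail to reject H0.


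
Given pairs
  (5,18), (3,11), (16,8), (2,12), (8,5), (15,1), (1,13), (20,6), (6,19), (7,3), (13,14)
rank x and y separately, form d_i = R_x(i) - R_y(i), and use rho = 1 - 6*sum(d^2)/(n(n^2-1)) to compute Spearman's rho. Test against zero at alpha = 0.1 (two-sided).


Step 1: Rank x and y separately (midranks; no ties here).
rank(x): 5->4, 3->3, 16->10, 2->2, 8->7, 15->9, 1->1, 20->11, 6->5, 7->6, 13->8
rank(y): 18->10, 11->6, 8->5, 12->7, 5->3, 1->1, 13->8, 6->4, 19->11, 3->2, 14->9
Step 2: d_i = R_x(i) - R_y(i); compute d_i^2.
  (4-10)^2=36, (3-6)^2=9, (10-5)^2=25, (2-7)^2=25, (7-3)^2=16, (9-1)^2=64, (1-8)^2=49, (11-4)^2=49, (5-11)^2=36, (6-2)^2=16, (8-9)^2=1
sum(d^2) = 326.
Step 3: rho = 1 - 6*326 / (11*(11^2 - 1)) = 1 - 1956/1320 = -0.481818.
Step 4: Under H0, t = rho * sqrt((n-2)/(1-rho^2)) = -1.6496 ~ t(9).
Step 5: Two-sided p-value from the t-distribution with 9 df = 0.133434.
Step 6: alpha = 0.1. fail to reject H0.

rho = -0.4818, p = 0.133434, fail to reject H0 at alpha = 0.1.


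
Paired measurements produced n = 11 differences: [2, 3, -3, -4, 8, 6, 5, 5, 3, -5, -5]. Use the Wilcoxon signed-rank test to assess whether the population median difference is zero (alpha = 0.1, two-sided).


Step 1: Drop any zero differences (none here) and take |d_i|.
|d| = [2, 3, 3, 4, 8, 6, 5, 5, 3, 5, 5]
Step 2: Midrank |d_i| (ties get averaged ranks).
ranks: |2|->1, |3|->3, |3|->3, |4|->5, |8|->11, |6|->10, |5|->7.5, |5|->7.5, |3|->3, |5|->7.5, |5|->7.5
Step 3: Attach original signs; sum ranks with positive sign and with negative sign.
W+ = 1 + 3 + 11 + 10 + 7.5 + 7.5 + 3 = 43
W- = 3 + 5 + 7.5 + 7.5 = 23
(Check: W+ + W- = 66 should equal n(n+1)/2 = 66.)
Step 4: Test statistic W = min(W+, W-) = 23.
Step 5: Ties in |d|, so use the tie-corrected normal approximation.
        E[W] = n(n+1)/4 = 11*12/4 = 33.
        Tie groups: |d|=3 (t=3), |d|=5 (t=4); sum(t^3 - t) = 84.
        Var[W] = n(n+1)(2n+1)/24 - sum(t^3-t)/48 = 3036/24 - 84/48 = 124.75.
        z = (W - E[W]) / sqrt(Var[W]) = (23 - 33) / 11.1692 = -0.8953.
        Two-sided p = 2*Phi(z) = 0.370614.
Step 6: alpha = 0.1. fail to reject H0.

W+ = 43, W- = 23, W = min = 23, p = 0.370614, fail to reject H0.


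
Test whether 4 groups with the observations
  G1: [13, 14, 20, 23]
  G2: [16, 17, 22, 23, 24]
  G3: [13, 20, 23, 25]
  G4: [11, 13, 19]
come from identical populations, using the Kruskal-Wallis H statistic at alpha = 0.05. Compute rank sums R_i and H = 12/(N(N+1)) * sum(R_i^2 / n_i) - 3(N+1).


Step 1: Combine all N = 16 observations and assign midranks.
sorted (value, group, rank): (11,G4,1), (13,G1,3), (13,G3,3), (13,G4,3), (14,G1,5), (16,G2,6), (17,G2,7), (19,G4,8), (20,G1,9.5), (20,G3,9.5), (22,G2,11), (23,G1,13), (23,G2,13), (23,G3,13), (24,G2,15), (25,G3,16)
Step 2: Sum ranks within each group.
R_1 = 30.5 (n_1 = 4)
R_2 = 52 (n_2 = 5)
R_3 = 41.5 (n_3 = 4)
R_4 = 12 (n_4 = 3)
Step 3: H = 12/(N(N+1)) * sum(R_i^2/n_i) - 3(N+1)
     = 12/(16*17) * (30.5^2/4 + 52^2/5 + 41.5^2/4 + 12^2/3) - 3*17
     = 0.044118 * 1251.92 - 51
     = 4.231985.
Step 4: Ties present; correction factor C = 1 - 54/(16^3 - 16) = 0.986765. Corrected H = 4.231985 / 0.986765 = 4.288748.
Step 5: Under H0, H ~ chi^2(3); p-value = 0.231925.
Step 6: alpha = 0.05. fail to reject H0.

H = 4.2887, df = 3, p = 0.231925, fail to reject H0.


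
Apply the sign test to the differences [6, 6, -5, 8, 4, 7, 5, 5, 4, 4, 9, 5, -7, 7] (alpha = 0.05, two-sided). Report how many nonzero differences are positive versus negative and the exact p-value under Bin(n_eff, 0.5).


Step 1: Discard zero differences. Original n = 14; n_eff = number of nonzero differences = 14.
Nonzero differences (with sign): +6, +6, -5, +8, +4, +7, +5, +5, +4, +4, +9, +5, -7, +7
Step 2: Count signs: positive = 12, negative = 2.
Step 3: Under H0: P(positive) = 0.5, so the number of positives S ~ Bin(14, 0.5).
Step 4: Two-sided exact p-value = sum of Bin(14,0.5) probabilities at or below the observed probability = 0.012939.
Step 5: alpha = 0.05. reject H0.

n_eff = 14, pos = 12, neg = 2, p = 0.012939, reject H0.


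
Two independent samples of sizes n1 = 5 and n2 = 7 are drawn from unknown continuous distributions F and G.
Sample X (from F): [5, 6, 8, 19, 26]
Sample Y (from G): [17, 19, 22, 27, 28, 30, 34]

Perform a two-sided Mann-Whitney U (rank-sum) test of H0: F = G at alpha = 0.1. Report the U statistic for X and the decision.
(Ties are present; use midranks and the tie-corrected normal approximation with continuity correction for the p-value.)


Step 1: Combine and sort all 12 observations; assign midranks.
sorted (value, group): (5,X), (6,X), (8,X), (17,Y), (19,X), (19,Y), (22,Y), (26,X), (27,Y), (28,Y), (30,Y), (34,Y)
ranks: 5->1, 6->2, 8->3, 17->4, 19->5.5, 19->5.5, 22->7, 26->8, 27->9, 28->10, 30->11, 34->12
Step 2: Rank sum for X: R1 = 1 + 2 + 3 + 5.5 + 8 = 19.5.
Step 3: U_X = R1 - n1(n1+1)/2 = 19.5 - 5*6/2 = 19.5 - 15 = 4.5.
       U_Y = n1*n2 - U_X = 35 - 4.5 = 30.5.
Step 4: Ties are present, so use the tie-corrected normal approximation (with continuity correction) for the p-value.
Step 5: p-value = 0.041997; compare to alpha = 0.1. reject H0.

U_X = 4.5, p = 0.041997, reject H0 at alpha = 0.1.


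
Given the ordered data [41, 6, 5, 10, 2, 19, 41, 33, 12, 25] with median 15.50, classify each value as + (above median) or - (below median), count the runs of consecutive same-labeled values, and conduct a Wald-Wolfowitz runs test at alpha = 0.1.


Step 1: Compute median = 15.50; label A = above, B = below.
Labels in order: ABBBBAAABA  (n_A = 5, n_B = 5)
Step 2: Count runs R = 5.
Step 3: Under H0 (random ordering), E[R] = 2*n_A*n_B/(n_A+n_B) + 1 = 2*5*5/10 + 1 = 6.0000.
        Var[R] = 2*n_A*n_B*(2*n_A*n_B - n_A - n_B) / ((n_A+n_B)^2 * (n_A+n_B-1)) = 2000/900 = 2.2222.
        SD[R] = 1.4907.
Step 4: Continuity-corrected z = (R + 0.5 - E[R]) / SD[R] = (5 + 0.5 - 6.0000) / 1.4907 = -0.3354.
Step 5: Two-sided p-value via normal approximation = 2*(1 - Phi(|z|)) = 0.737316.
Step 6: alpha = 0.1. fail to reject H0.

R = 5, z = -0.3354, p = 0.737316, fail to reject H0.


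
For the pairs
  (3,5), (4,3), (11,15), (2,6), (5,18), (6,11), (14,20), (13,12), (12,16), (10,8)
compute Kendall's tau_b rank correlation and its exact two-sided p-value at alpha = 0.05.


Step 1: Enumerate the 45 unordered pairs (i,j) with i<j and classify each by sign(x_j-x_i) * sign(y_j-y_i).
  (1,2):dx=+1,dy=-2->D; (1,3):dx=+8,dy=+10->C; (1,4):dx=-1,dy=+1->D; (1,5):dx=+2,dy=+13->C
  (1,6):dx=+3,dy=+6->C; (1,7):dx=+11,dy=+15->C; (1,8):dx=+10,dy=+7->C; (1,9):dx=+9,dy=+11->C
  (1,10):dx=+7,dy=+3->C; (2,3):dx=+7,dy=+12->C; (2,4):dx=-2,dy=+3->D; (2,5):dx=+1,dy=+15->C
  (2,6):dx=+2,dy=+8->C; (2,7):dx=+10,dy=+17->C; (2,8):dx=+9,dy=+9->C; (2,9):dx=+8,dy=+13->C
  (2,10):dx=+6,dy=+5->C; (3,4):dx=-9,dy=-9->C; (3,5):dx=-6,dy=+3->D; (3,6):dx=-5,dy=-4->C
  (3,7):dx=+3,dy=+5->C; (3,8):dx=+2,dy=-3->D; (3,9):dx=+1,dy=+1->C; (3,10):dx=-1,dy=-7->C
  (4,5):dx=+3,dy=+12->C; (4,6):dx=+4,dy=+5->C; (4,7):dx=+12,dy=+14->C; (4,8):dx=+11,dy=+6->C
  (4,9):dx=+10,dy=+10->C; (4,10):dx=+8,dy=+2->C; (5,6):dx=+1,dy=-7->D; (5,7):dx=+9,dy=+2->C
  (5,8):dx=+8,dy=-6->D; (5,9):dx=+7,dy=-2->D; (5,10):dx=+5,dy=-10->D; (6,7):dx=+8,dy=+9->C
  (6,8):dx=+7,dy=+1->C; (6,9):dx=+6,dy=+5->C; (6,10):dx=+4,dy=-3->D; (7,8):dx=-1,dy=-8->C
  (7,9):dx=-2,dy=-4->C; (7,10):dx=-4,dy=-12->C; (8,9):dx=-1,dy=+4->D; (8,10):dx=-3,dy=-4->C
  (9,10):dx=-2,dy=-8->C
Step 2: C = 34, D = 11, total pairs = 45.
Step 3: tau = (C - D)/(n(n-1)/2) = (34 - 11)/45 = 0.511111.
Step 4: Exact two-sided p-value (enumerate n! = 3628800 permutations of y under H0): p = 0.046623.
Step 5: alpha = 0.05. reject H0.

tau_b = 0.5111 (C=34, D=11), p = 0.046623, reject H0.


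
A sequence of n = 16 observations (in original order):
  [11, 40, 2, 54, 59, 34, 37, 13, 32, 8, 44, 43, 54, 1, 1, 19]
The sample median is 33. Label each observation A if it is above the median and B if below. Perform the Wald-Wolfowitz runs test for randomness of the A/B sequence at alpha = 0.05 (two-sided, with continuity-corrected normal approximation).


Step 1: Compute median = 33; label A = above, B = below.
Labels in order: BABAAAABBBAAABBB  (n_A = 8, n_B = 8)
Step 2: Count runs R = 7.
Step 3: Under H0 (random ordering), E[R] = 2*n_A*n_B/(n_A+n_B) + 1 = 2*8*8/16 + 1 = 9.0000.
        Var[R] = 2*n_A*n_B*(2*n_A*n_B - n_A - n_B) / ((n_A+n_B)^2 * (n_A+n_B-1)) = 14336/3840 = 3.7333.
        SD[R] = 1.9322.
Step 4: Continuity-corrected z = (R + 0.5 - E[R]) / SD[R] = (7 + 0.5 - 9.0000) / 1.9322 = -0.7763.
Step 5: Two-sided p-value via normal approximation = 2*(1 - Phi(|z|)) = 0.437558.
Step 6: alpha = 0.05. fail to reject H0.

R = 7, z = -0.7763, p = 0.437558, fail to reject H0.


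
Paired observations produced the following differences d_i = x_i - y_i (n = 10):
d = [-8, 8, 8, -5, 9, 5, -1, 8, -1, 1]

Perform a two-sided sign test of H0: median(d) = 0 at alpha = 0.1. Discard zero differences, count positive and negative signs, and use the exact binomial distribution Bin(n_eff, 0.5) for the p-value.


Step 1: Discard zero differences. Original n = 10; n_eff = number of nonzero differences = 10.
Nonzero differences (with sign): -8, +8, +8, -5, +9, +5, -1, +8, -1, +1
Step 2: Count signs: positive = 6, negative = 4.
Step 3: Under H0: P(positive) = 0.5, so the number of positives S ~ Bin(10, 0.5).
Step 4: Two-sided exact p-value = sum of Bin(10,0.5) probabilities at or below the observed probability = 0.753906.
Step 5: alpha = 0.1. fail to reject H0.

n_eff = 10, pos = 6, neg = 4, p = 0.753906, fail to reject H0.


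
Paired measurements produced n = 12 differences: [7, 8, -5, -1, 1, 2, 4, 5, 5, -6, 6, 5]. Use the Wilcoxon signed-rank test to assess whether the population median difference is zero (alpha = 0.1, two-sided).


Step 1: Drop any zero differences (none here) and take |d_i|.
|d| = [7, 8, 5, 1, 1, 2, 4, 5, 5, 6, 6, 5]
Step 2: Midrank |d_i| (ties get averaged ranks).
ranks: |7|->11, |8|->12, |5|->6.5, |1|->1.5, |1|->1.5, |2|->3, |4|->4, |5|->6.5, |5|->6.5, |6|->9.5, |6|->9.5, |5|->6.5
Step 3: Attach original signs; sum ranks with positive sign and with negative sign.
W+ = 11 + 12 + 1.5 + 3 + 4 + 6.5 + 6.5 + 9.5 + 6.5 = 60.5
W- = 6.5 + 1.5 + 9.5 = 17.5
(Check: W+ + W- = 78 should equal n(n+1)/2 = 78.)
Step 4: Test statistic W = min(W+, W-) = 17.5.
Step 5: Ties in |d|, so use the tie-corrected normal approximation.
        E[W] = n(n+1)/4 = 12*13/4 = 39.
        Tie groups: |d|=1 (t=2), |d|=5 (t=4), |d|=6 (t=2); sum(t^3 - t) = 72.
        Var[W] = n(n+1)(2n+1)/24 - sum(t^3-t)/48 = 3900/24 - 72/48 = 161.
        z = (W - E[W]) / sqrt(Var[W]) = (17.5 - 39) / 12.6886 = -1.6944.
        Two-sided p = 2*Phi(z) = 0.090182.
Step 6: alpha = 0.1. reject H0.

W+ = 60.5, W- = 17.5, W = min = 17.5, p = 0.090182, reject H0.


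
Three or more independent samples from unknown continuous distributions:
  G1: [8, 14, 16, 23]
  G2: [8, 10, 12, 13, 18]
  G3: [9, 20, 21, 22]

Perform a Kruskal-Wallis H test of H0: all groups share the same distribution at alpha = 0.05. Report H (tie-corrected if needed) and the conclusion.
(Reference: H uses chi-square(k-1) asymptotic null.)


Step 1: Combine all N = 13 observations and assign midranks.
sorted (value, group, rank): (8,G1,1.5), (8,G2,1.5), (9,G3,3), (10,G2,4), (12,G2,5), (13,G2,6), (14,G1,7), (16,G1,8), (18,G2,9), (20,G3,10), (21,G3,11), (22,G3,12), (23,G1,13)
Step 2: Sum ranks within each group.
R_1 = 29.5 (n_1 = 4)
R_2 = 25.5 (n_2 = 5)
R_3 = 36 (n_3 = 4)
Step 3: H = 12/(N(N+1)) * sum(R_i^2/n_i) - 3(N+1)
     = 12/(13*14) * (29.5^2/4 + 25.5^2/5 + 36^2/4) - 3*14
     = 0.065934 * 671.612 - 42
     = 2.282143.
Step 4: Ties present; correction factor C = 1 - 6/(13^3 - 13) = 0.997253. Corrected H = 2.282143 / 0.997253 = 2.288430.
Step 5: Under H0, H ~ chi^2(2); p-value = 0.318474.
Step 6: alpha = 0.05. fail to reject H0.

H = 2.2884, df = 2, p = 0.318474, fail to reject H0.


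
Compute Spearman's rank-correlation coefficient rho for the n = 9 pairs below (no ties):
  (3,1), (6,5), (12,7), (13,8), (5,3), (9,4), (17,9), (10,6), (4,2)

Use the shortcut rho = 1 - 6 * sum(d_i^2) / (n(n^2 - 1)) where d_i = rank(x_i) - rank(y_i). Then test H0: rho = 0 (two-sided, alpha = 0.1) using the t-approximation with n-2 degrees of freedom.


Step 1: Rank x and y separately (midranks; no ties here).
rank(x): 3->1, 6->4, 12->7, 13->8, 5->3, 9->5, 17->9, 10->6, 4->2
rank(y): 1->1, 5->5, 7->7, 8->8, 3->3, 4->4, 9->9, 6->6, 2->2
Step 2: d_i = R_x(i) - R_y(i); compute d_i^2.
  (1-1)^2=0, (4-5)^2=1, (7-7)^2=0, (8-8)^2=0, (3-3)^2=0, (5-4)^2=1, (9-9)^2=0, (6-6)^2=0, (2-2)^2=0
sum(d^2) = 2.
Step 3: rho = 1 - 6*2 / (9*(9^2 - 1)) = 1 - 12/720 = 0.983333.
Step 4: Under H0, t = rho * sqrt((n-2)/(1-rho^2)) = 14.3096 ~ t(7).
Step 5: Two-sided p-value from the t-distribution with 7 df = 0.000002.
Step 6: alpha = 0.1. reject H0.

rho = 0.9833, p = 0.000002, reject H0 at alpha = 0.1.
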